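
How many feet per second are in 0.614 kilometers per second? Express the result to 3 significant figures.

1 km/s = 3280.84 ft/s.
0.614 × 3280.84 ≈ 2010 ft/s.

2010 feet per second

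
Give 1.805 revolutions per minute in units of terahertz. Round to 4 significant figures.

3.008e-14 THz

1 revolution per minute = 1.66667e-14 terahertz.
1.805 × 1.66667e-14 ≈ 3.008e-14 THz.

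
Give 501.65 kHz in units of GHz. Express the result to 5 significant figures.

1 kilohertz = 1.00000e-6 GHz.
Then 501.65 × 1.00000e-6 ≈ 0.00050165 GHz.

0.00050165 GHz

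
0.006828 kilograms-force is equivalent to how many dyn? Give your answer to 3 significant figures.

1 kilogram-force = 980665 dyn.
Then 0.006828 × 980665 ≈ 6700 dyn.

6700 dynes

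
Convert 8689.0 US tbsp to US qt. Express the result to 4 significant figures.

135.8 US quarts

1 US tbsp = 0.0156250 US qt.
So 8689.0 × 0.0156250 ≈ 135.8 US qt.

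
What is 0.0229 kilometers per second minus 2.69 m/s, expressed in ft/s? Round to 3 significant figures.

0.0229 km/s = 75.1312 ft/s and 2.69 m/s = 8.82546 ft/s.
75.1312 − 8.82546 ≈ 66.3 ft/s.

66.3 ft/s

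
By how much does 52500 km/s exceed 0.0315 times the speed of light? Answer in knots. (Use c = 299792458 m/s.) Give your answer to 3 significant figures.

52500 km/s = 1.02052e+8 kn and 0.0315 c = 1.83566e+7 kn.
1.02052e+8 − 1.83566e+7 ≈ 8.37e+7 kn.

8.37e+7 kn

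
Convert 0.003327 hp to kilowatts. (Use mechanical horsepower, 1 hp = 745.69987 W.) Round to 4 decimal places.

0.0025 kW

1 hp = 0.745700 kW.
0.003327 × 0.745700 ≈ 0.0025 kW.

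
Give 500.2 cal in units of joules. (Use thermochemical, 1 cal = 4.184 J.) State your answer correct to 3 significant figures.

1 calorie = 4.18400 J.
Then 500.2 × 4.18400 ≈ 2090 J.

2090 J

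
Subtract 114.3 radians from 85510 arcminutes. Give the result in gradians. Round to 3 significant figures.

-5690 gradians

85510 arcmin = 1583.52 grad and 114.3 rad = 7276.56 grad.
1583.52 − 7276.56 ≈ -5690 grad.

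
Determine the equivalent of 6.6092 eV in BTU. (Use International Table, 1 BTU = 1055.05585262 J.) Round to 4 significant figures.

1.004e-21 BTU

1 eV = 1.51857e-22 BTU.
Thus 6.6092 × 1.51857e-22 ≈ 1.004e-21 BTU.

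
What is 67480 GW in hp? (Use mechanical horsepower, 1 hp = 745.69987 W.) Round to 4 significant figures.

1 gigawatt = 1.34102 × 10^6 hp.
Thus 67480 × 1.34102 × 10^6 ≈ 9.049 × 10^10 hp.

9.049 × 10^10 hp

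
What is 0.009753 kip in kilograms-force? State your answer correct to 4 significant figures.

4.424 kgf

1 kip = 453.592 kilograms-force.
So 0.009753 × 453.592 ≈ 4.424 kgf.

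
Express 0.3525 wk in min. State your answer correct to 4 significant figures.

1 wk = 10080.0 minutes.
0.3525 × 10080.0 ≈ 3553 min.

3553 min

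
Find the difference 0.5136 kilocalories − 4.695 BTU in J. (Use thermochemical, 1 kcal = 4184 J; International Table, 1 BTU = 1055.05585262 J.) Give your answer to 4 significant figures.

0.5136 kcal = 2148.90 J and 4.695 BTU = 4953.49 J.
2148.90 − 4953.49 ≈ -2805 J.

-2805 J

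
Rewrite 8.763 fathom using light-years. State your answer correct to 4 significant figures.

1 fathom = 1.93304 × 10^-16 ly.
Thus 8.763 × 1.93304 × 10^-16 ≈ 1.694 × 10^-15 ly.

1.694 × 10^-15 light-years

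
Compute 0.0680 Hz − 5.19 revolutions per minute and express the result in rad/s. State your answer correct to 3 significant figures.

0.0680 Hz = 0.427257 rad/s and 5.19 rpm = 0.543496 rad/s.
0.427257 − 0.543496 ≈ -0.116 rad/s.

-0.116 rad/s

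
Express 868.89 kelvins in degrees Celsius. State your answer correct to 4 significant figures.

595.7 degrees Celsius

K = °C + 273.15.
Applying the formula gives 595.7 °C.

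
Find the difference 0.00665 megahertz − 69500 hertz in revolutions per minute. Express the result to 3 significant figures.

0.00665 MHz = 399000 rpm and 69500 Hz = 4.17000e+6 rpm.
399000 − 4.17000e+6 ≈ -3.77e+6 rpm.

-3.77e+6 revolutions per minute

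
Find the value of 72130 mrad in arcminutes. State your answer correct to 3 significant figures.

248000 arcmin

1 mrad = 3.43775 arcminutes.
Then 72130 × 3.43775 ≈ 248000 arcmin.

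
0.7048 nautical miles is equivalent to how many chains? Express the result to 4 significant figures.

1 nmi = 92.0624 chain.
So 0.7048 × 92.0624 ≈ 64.89 chain.

64.89 chains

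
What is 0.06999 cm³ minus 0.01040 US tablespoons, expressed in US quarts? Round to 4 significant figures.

0.06999 cm³ = 7.39576e-5 US qt and 0.01040 US tbsp = 0.000162500 US qt.
7.39576e-5 − 0.000162500 ≈ -8.854e-5 US qt.

-8.854e-5 US quarts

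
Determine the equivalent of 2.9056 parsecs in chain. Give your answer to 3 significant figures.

4.46 × 10^15 chain

1 parsec = 1.53388 × 10^15 chain.
Then 2.9056 × 1.53388 × 10^15 ≈ 4.46 × 10^15 chain.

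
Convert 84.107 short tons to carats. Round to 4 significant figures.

3.815e+8 ct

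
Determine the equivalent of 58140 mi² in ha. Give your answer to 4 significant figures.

1.506e+7 hectares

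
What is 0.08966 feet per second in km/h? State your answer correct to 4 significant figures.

1 ft/s = 1.09728 km/h.
0.08966 × 1.09728 ≈ 0.09838 km/h.

0.09838 km/h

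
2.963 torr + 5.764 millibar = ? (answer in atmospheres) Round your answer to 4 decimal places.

2.963 torr = 0.00389868 atm and 5.764 mbar = 0.00568863 atm.
0.00389868 + 0.00568863 ≈ 0.0096 atm.

0.0096 atmospheres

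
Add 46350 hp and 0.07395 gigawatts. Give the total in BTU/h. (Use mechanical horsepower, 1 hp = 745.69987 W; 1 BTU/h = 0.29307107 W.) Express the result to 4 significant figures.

46350 hp = 1.17934e+8 BTU/h and 0.07395 GW = 2.52328e+8 BTU/h.
1.17934e+8 + 2.52328e+8 ≈ 3.703e+8 BTU/h.

3.703e+8 BTU per hour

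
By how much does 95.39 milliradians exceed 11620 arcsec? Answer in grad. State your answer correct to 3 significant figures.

95.39 mrad = 6.07272 grad and 11620 arcsec = 3.58642 grad.
6.07272 − 3.58642 ≈ 2.49 grad.

2.49 grad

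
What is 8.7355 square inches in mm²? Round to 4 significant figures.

5636 mm²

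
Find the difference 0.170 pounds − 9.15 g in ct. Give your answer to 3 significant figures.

0.170 lb = 385.554 ct and 9.15 g = 45.7500 ct.
385.554 − 45.7500 ≈ 340 ct.

340 ct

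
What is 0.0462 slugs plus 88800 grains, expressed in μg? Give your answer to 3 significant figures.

0.0462 slug = 6.74238e+8 μg and 88800 gr = 5.75414e+9 μg.
6.74238e+8 + 5.75414e+9 ≈ 6.43e+9 μg.

6.43e+9 micrograms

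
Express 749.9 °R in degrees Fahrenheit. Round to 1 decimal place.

290.2 °F

°R = °F + 459.67.
Applying the formula gives 290.2 °F.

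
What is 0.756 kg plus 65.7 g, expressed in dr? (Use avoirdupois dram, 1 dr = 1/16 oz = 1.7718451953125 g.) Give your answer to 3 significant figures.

464 drams

0.756 kg = 426.674 dr and 65.7 g = 37.0800 dr.
426.674 + 37.0800 ≈ 464 dr.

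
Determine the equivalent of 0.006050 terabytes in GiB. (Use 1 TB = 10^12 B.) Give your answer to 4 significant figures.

1 TB = 931.323 GiB.
So 0.006050 × 931.323 ≈ 5.635 GiB.

5.635 gibibytes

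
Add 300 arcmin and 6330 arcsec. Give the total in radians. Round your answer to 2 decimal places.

300 arcmin = 0.0872665 rad and 6330 arcsec = 0.0306887 rad.
0.0872665 + 0.0306887 ≈ 0.12 rad.

0.12 rad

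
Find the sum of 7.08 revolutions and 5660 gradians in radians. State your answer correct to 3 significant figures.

133 rad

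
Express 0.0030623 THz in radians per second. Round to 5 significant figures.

1.9241e+10 rad/s

1 THz = 6.28319e+12 rad/s.
Then 0.0030623 × 6.28319e+12 ≈ 1.9241e+10 rad/s.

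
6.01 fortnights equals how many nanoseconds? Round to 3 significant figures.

7.27e+15 nanoseconds

1 fortnight = 1.20960e+15 nanoseconds.
6.01 × 1.20960e+15 ≈ 7.27e+15 ns.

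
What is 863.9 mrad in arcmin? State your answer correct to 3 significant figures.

1 milliradian = 3.43775 arcmin.
Thus 863.9 × 3.43775 ≈ 2970 arcmin.

2970 arcmin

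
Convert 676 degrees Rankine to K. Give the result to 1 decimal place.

°R = K × 9/5.
Applying the formula gives 375.6 K.

375.6 K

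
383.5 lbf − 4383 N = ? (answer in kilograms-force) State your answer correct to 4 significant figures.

-273.0 kilograms-force

383.5 lbf = 173.953 kgf and 4383 N = 446.942 kgf.
173.953 − 446.942 ≈ -273.0 kgf.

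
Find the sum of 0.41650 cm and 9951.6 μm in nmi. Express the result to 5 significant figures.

7.6224e-6 nautical miles

0.41650 cm = 2.248920e-6 nmi and 9951.6 μm = 5.373434e-6 nmi.
2.248920e-6 + 5.373434e-6 ≈ 7.6224e-6 nmi.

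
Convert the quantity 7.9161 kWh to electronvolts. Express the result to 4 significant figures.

1.779 × 10^26 eV

1 kilowatt-hour = 2.24694 × 10^25 eV.
So 7.9161 × 2.24694 × 10^25 ≈ 1.779 × 10^26 eV.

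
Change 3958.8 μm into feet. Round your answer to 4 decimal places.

0.0130 feet

1 micrometer = 3.28084e-6 feet.
3958.8 × 3.28084e-6 ≈ 0.0130 ft.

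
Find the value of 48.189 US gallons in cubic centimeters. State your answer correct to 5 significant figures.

182420 cm³

1 US gal = 3785.41 cm³.
Then 48.189 × 3785.41 ≈ 182420 cm³.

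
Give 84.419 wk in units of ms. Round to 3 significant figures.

1 week = 6.04800e+8 ms.
So 84.419 × 6.04800e+8 ≈ 5.11e+10 ms.

5.11e+10 ms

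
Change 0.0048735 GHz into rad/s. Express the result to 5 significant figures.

3.0621e+7 radians per second

1 gigahertz = 6.28319e+9 radians per second.
Thus 0.0048735 × 6.28319e+9 ≈ 3.0621e+7 rad/s.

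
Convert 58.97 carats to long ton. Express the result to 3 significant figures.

1.16e-5 long ton

1 carat = 1.96841e-7 long ton.
Thus 58.97 × 1.96841e-7 ≈ 1.16e-5 long ton.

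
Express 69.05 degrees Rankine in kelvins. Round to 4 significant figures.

°R = K × 9/5.
Applying the formula gives 38.36 K.

38.36 K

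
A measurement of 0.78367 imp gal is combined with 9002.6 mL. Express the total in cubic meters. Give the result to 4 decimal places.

0.78367 imp gal = 0.00356263 m³ and 9002.6 mL = 0.00900260 m³.
0.00356263 + 0.00900260 ≈ 0.0126 m³.

0.0126 m³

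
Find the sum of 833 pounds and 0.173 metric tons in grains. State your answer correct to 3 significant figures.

833 lb = 5.83100 × 10^6 gr and 0.173 t = 2.66980 × 10^6 gr.
5.83100 × 10^6 + 2.66980 × 10^6 ≈ 8.50 × 10^6 gr.

8.50 × 10^6 grains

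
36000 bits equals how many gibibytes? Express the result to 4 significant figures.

4.191e-6 GiB

1 bit = 1.16415e-10 gibibytes.
36000 × 1.16415e-10 ≈ 4.191e-6 GiB.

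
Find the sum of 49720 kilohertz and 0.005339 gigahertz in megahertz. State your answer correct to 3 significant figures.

49720 kHz = 49.7200 MHz and 0.005339 GHz = 5.33900 MHz.
49.7200 + 5.33900 ≈ 55.1 MHz.

55.1 megahertz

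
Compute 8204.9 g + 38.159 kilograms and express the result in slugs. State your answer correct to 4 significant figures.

8204.9 g = 0.562214 slug and 38.159 kg = 2.61472 slug.
0.562214 + 2.61472 ≈ 3.177 slug.

3.177 slugs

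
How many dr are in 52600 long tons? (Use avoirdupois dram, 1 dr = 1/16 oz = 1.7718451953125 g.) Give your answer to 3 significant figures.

3.02e+10 drams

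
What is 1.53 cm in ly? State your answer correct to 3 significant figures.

1 centimeter = 1.05700 × 10^-18 ly.
So 1.53 × 1.05700 × 10^-18 ≈ 1.62 × 10^-18 ly.

1.62 × 10^-18 light-years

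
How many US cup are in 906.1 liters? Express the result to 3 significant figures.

1 L = 4.22675 US cup.
Thus 906.1 × 4.22675 ≈ 3830 US cup.

3830 US cups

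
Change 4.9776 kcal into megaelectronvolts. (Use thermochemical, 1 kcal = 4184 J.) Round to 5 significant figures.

1 kcal = 2.61145e+16 megaelectronvolts.
4.9776 × 2.61145e+16 ≈ 1.2999e+17 MeV.

1.2999e+17 MeV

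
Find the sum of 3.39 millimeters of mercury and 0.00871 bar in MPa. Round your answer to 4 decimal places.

0.0013 megapascals

3.39 mmHg = 0.000451963 MPa and 0.00871 bar = 0.000871000 MPa.
0.000451963 + 0.000871000 ≈ 0.0013 MPa.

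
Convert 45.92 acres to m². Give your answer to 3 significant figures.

1 acre = 4046.86 square meters.
Then 45.92 × 4046.86 ≈ 186000 m².

186000 m²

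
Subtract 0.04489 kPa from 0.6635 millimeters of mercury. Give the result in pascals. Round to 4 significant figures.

43.57 Pa

0.6635 mmHg = 88.4594 Pa and 0.04489 kPa = 44.8900 Pa.
88.4594 − 44.8900 ≈ 43.57 Pa.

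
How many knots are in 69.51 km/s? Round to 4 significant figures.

1 km/s = 1943.84 knots.
Then 69.51 × 1943.84 ≈ 135100 kn.

135100 kn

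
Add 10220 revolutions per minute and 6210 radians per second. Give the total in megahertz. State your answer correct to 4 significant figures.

0.001159 MHz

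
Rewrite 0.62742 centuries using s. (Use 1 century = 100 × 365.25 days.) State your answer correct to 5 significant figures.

1 century = 3.15576e+9 s.
Then 0.62742 × 3.15576e+9 ≈ 1.9800e+9 s.

1.9800e+9 s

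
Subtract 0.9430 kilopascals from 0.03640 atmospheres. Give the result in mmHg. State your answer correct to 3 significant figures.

20.6 mmHg

0.03640 atm = 27.6640 mmHg and 0.9430 kPa = 7.07308 mmHg.
27.6640 − 7.07308 ≈ 20.6 mmHg.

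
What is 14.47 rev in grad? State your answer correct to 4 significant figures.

5788 grad

1 revolution = 400.000 gradians.
14.47 × 400.000 ≈ 5788 grad.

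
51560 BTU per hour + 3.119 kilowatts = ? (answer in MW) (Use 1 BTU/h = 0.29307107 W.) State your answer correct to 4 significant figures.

51560 BTU/h = 0.0151107 MW and 3.119 kW = 0.00311900 MW.
0.0151107 + 0.00311900 ≈ 0.01823 MW.

0.01823 megawatts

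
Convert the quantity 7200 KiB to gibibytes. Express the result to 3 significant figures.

0.00687 GiB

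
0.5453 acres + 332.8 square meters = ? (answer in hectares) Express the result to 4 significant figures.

0.5453 acre = 0.220675 ha and 332.8 m² = 0.0332800 ha.
0.220675 + 0.0332800 ≈ 0.2540 ha.

0.2540 hectares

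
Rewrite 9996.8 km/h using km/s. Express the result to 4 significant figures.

2.777 km/s

1 kilometer per hour = 0.000277778 km/s.
Thus 9996.8 × 0.000277778 ≈ 2.777 km/s.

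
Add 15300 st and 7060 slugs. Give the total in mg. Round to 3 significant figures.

2.00e+11 mg

15300 st = 9.71595e+10 mg and 7060 slug = 1.03033e+11 mg.
9.71595e+10 + 1.03033e+11 ≈ 2.00e+11 mg.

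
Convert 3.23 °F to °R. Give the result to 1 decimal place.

462.9 °R

°R = °F + 459.67.
Applying the formula gives 462.9 °R.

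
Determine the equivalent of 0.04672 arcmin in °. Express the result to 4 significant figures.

0.0007787 °

1 arcminute = 0.0166667 °.
0.04672 × 0.0166667 ≈ 0.0007787 °.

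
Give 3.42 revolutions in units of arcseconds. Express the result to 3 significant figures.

1 revolution = 1.29600e+6 arcseconds.
Thus 3.42 × 1.29600e+6 ≈ 4.43e+6 arcsec.

4.43e+6 arcseconds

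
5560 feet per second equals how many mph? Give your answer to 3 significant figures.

3790 mph

1 ft/s = 0.681818 miles per hour.
Thus 5560 × 0.681818 ≈ 3790 mph.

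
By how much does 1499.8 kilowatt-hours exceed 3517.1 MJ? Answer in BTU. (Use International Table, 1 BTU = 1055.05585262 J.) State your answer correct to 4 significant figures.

1.784e+6 BTU

1499.8 kWh = 5.11753e+6 BTU and 3517.1 MJ = 3.33357e+6 BTU.
5.11753e+6 − 3.33357e+6 ≈ 1.784e+6 BTU.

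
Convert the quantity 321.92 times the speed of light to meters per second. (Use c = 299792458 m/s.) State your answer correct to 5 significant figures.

9.6509e+10 meters per second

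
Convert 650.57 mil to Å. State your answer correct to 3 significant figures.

1.65 × 10^8 angstroms

1 mil = 254000 Å.
Thus 650.57 × 254000 ≈ 1.65 × 10^8 Å.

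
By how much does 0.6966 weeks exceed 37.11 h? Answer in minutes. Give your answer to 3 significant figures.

0.6966 wk = 7021.73 min and 37.11 h = 2226.60 min.
7021.73 − 2226.60 ≈ 4800 min.

4800 min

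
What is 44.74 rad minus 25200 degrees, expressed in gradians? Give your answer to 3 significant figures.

44.74 rad = 2848.24 grad and 25200 ° = 28000.0 grad.
2848.24 − 28000.0 ≈ -25200 grad.

-25200 grad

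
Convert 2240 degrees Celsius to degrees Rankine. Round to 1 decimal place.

°R = (°C + 273.15) × 9/5.
Applying the formula gives 4523.7 °R.

4523.7 °R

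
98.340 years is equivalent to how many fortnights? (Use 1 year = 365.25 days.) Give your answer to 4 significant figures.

1 yr = 26.0893 fortnights.
So 98.340 × 26.0893 ≈ 2566 fortnight.

2566 fortnight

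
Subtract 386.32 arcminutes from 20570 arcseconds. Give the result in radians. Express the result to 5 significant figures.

-0.012650 radians

20570 arcsec = 0.0997262 rad and 386.32 arcmin = 0.112376 rad.
0.0997262 − 0.112376 ≈ -0.012650 rad.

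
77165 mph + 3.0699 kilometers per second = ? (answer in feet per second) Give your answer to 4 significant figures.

77165 mph = 113175 ft/s and 3.0699 km/s = 10071.9 ft/s.
113175 + 10071.9 ≈ 123200 ft/s.

123200 ft/s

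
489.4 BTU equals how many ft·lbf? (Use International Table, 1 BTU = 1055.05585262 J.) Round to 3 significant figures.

1 BTU = 778.169 ft·lbf.
So 489.4 × 778.169 ≈ 381000 ft·lbf.

381000 foot-pounds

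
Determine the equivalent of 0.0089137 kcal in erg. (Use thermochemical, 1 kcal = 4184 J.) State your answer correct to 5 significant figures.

1 kcal = 4.18400e+10 erg.
Thus 0.0089137 × 4.18400e+10 ≈ 3.7295e+8 erg.

3.7295e+8 erg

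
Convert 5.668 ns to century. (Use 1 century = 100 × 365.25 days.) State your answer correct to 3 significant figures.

1.80 × 10^-18 century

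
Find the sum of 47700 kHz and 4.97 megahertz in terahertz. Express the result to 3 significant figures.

5.27e-5 THz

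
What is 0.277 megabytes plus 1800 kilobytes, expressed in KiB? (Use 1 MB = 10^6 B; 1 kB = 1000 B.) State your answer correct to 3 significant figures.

0.277 MB = 270.508 KiB and 1800 kB = 1757.81 KiB.
270.508 + 1757.81 ≈ 2030 KiB.

2030 KiB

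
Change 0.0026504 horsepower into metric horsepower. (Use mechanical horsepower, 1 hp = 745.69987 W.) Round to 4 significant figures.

0.002687 metric horsepower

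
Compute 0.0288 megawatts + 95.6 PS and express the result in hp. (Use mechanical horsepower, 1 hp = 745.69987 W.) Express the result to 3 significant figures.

0.0288 MW = 38.6214 hp and 95.6 PS = 94.2922 hp.
38.6214 + 94.2922 ≈ 133 hp.

133 horsepower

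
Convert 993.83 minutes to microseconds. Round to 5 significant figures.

5.9630 × 10^10 μs

1 min = 6.00000 × 10^7 μs.
Then 993.83 × 6.00000 × 10^7 ≈ 5.9630 × 10^10 μs.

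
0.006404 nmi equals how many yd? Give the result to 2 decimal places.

12.97 yd

1 nmi = 2025.37 yards.
Thus 0.006404 × 2025.37 ≈ 12.97 yd.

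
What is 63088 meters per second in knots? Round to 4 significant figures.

1 m/s = 1.94384 knots.
Then 63088 × 1.94384 ≈ 122600 kn.

122600 knots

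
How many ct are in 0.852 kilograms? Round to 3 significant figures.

4260 ct

1 kilogram = 5000.00 ct.
So 0.852 × 5000.00 ≈ 4260 ct.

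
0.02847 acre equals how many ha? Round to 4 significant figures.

1 acre = 0.404686 ha.
So 0.02847 × 0.404686 ≈ 0.01152 ha.

0.01152 hectares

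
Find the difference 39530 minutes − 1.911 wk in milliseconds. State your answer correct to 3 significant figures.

39530 min = 2.37180 × 10^9 ms and 1.911 wk = 1.15577 × 10^9 ms.
2.37180 × 10^9 − 1.15577 × 10^9 ≈ 1.22 × 10^9 ms.

1.22 × 10^9 milliseconds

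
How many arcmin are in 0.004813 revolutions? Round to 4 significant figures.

1 revolution = 21600.0 arcmin.
Thus 0.004813 × 21600.0 ≈ 104.0 arcmin.

104.0 arcmin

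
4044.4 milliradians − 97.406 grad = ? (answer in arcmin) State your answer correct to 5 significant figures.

8643.7 arcmin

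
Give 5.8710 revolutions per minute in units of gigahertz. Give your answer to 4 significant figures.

9.785e-11 gigahertz

1 rpm = 1.66667e-11 GHz.
Then 5.8710 × 1.66667e-11 ≈ 9.785e-11 GHz.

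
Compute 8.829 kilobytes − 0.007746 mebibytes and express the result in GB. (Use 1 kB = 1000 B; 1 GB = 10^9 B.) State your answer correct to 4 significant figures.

7.067e-7 gigabytes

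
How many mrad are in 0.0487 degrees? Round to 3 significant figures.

0.850 milliradians

1 degree = 17.4533 mrad.
0.0487 × 17.4533 ≈ 0.850 mrad.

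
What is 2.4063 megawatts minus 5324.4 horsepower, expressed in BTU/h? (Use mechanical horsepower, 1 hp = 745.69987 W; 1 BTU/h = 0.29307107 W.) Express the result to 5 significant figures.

-5.3369 × 10^6 BTU per hour

2.4063 MW = 8210636 BTU/h and 5324.4 hp = 1.354758 × 10^7 BTU/h.
8210636 − 1.354758 × 10^7 ≈ -5.3369 × 10^6 BTU/h.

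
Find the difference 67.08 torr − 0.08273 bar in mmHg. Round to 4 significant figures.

67.08 torr = 67.0800 mmHg and 0.08273 bar = 62.0526 mmHg.
67.0800 − 62.0526 ≈ 5.027 mmHg.

5.027 mmHg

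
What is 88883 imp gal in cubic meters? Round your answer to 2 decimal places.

404.07 cubic meters

1 imp gal = 0.00454609 m³.
Thus 88883 × 0.00454609 ≈ 404.07 m³.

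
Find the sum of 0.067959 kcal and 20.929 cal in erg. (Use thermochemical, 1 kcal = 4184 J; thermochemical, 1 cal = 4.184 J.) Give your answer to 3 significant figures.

0.067959 kcal = 2.84340 × 10^9 erg and 20.929 cal = 8.75669 × 10^8 erg.
2.84340 × 10^9 + 8.75669 × 10^8 ≈ 3.72 × 10^9 erg.

3.72 × 10^9 erg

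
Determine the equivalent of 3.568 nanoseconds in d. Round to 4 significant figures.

4.130e-14 days

1 nanosecond = 1.15741e-14 days.
3.568 × 1.15741e-14 ≈ 4.130e-14 d.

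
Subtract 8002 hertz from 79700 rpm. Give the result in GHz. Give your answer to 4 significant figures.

-6.674 × 10^-6 gigahertz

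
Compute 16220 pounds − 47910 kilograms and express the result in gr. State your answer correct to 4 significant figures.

-6.258 × 10^8 gr

16220 lb = 1.13540 × 10^8 gr and 47910 kg = 7.39364 × 10^8 gr.
1.13540 × 10^8 − 7.39364 × 10^8 ≈ -6.258 × 10^8 gr.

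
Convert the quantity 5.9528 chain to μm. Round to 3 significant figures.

1.20e+8 micrometers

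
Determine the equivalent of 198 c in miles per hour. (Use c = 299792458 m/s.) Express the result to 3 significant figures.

1.33e+11 mph

1 speed of light = 6.70617e+8 miles per hour.
198 × 6.70617e+8 ≈ 1.33e+11 mph.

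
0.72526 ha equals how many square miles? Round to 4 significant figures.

0.002800 mi²

1 ha = 0.00386102 mi².
0.72526 × 0.00386102 ≈ 0.002800 mi².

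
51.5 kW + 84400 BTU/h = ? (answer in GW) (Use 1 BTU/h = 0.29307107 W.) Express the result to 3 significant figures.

51.5 kW = 5.15000 × 10^-5 GW and 84400 BTU/h = 2.47352 × 10^-5 GW.
5.15000 × 10^-5 + 2.47352 × 10^-5 ≈ 7.62 × 10^-5 GW.

7.62 × 10^-5 GW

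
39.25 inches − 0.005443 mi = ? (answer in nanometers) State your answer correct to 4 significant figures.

39.25 in = 9.96950e+8 nm and 0.005443 mi = 8.75966e+9 nm.
9.96950e+8 − 8.75966e+9 ≈ -7.763e+9 nm.

-7.763e+9 nm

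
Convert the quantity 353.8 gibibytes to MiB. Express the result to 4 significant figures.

1 gibibyte = 1024.00 MiB.
So 353.8 × 1024.00 ≈ 362300 MiB.

362300 MiB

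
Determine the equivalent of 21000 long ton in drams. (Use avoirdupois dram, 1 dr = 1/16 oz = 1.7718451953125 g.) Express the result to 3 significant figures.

1.20 × 10^10 drams

1 long ton = 573440 dr.
So 21000 × 573440 ≈ 1.20 × 10^10 dr.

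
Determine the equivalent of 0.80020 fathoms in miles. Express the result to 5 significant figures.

0.00090932 mi

1 fathom = 0.00113636 mi.
So 0.80020 × 0.00113636 ≈ 0.00090932 mi.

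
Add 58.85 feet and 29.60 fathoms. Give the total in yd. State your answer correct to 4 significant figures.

78.82 yd

58.85 ft = 19.6167 yd and 29.60 fathom = 59.2000 yd.
19.6167 + 59.2000 ≈ 78.82 yd.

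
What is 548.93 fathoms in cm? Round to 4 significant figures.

100400 centimeters

1 fathom = 182.880 cm.
So 548.93 × 182.880 ≈ 100400 cm.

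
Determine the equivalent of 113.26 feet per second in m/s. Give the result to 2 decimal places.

34.52 m/s

1 foot per second = 0.304800 m/s.
So 113.26 × 0.304800 ≈ 34.52 m/s.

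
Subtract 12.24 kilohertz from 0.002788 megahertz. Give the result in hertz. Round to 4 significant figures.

-9452 Hz

0.002788 MHz = 2788.00 Hz and 12.24 kHz = 12240.0 Hz.
2788.00 − 12240.0 ≈ -9452 Hz.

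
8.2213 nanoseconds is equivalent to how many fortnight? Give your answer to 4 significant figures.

6.797 × 10^-15 fortnight

1 ns = 8.26720 × 10^-16 fortnights.
8.2213 × 8.26720 × 10^-16 ≈ 6.797 × 10^-15 fortnight.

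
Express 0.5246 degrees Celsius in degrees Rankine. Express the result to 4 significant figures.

492.6 degrees Rankine

°R = (°C + 273.15) × 9/5.
Applying the formula gives 492.6 °R.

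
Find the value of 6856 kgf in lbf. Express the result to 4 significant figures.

15110 lbf

1 kgf = 2.20462 pounds-force.
6856 × 2.20462 ≈ 15110 lbf.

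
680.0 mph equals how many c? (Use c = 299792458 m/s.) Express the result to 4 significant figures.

1.014e-6 c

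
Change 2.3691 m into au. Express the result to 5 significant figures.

1.5836e-11 au

1 m = 6.68459e-12 au.
2.3691 × 6.68459e-12 ≈ 1.5836e-11 au.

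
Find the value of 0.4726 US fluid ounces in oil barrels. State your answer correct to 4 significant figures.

1 US fluid ounce = 0.000186012 bbl.
So 0.4726 × 0.000186012 ≈ 8.791e-5 bbl.

8.791e-5 oil barrels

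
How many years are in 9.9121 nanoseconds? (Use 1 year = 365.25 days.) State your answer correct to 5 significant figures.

3.1410 × 10^-16 years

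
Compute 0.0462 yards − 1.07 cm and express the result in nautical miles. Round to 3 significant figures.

1.70 × 10^-5 nmi

0.0462 yd = 2.28106 × 10^-5 nmi and 1.07 cm = 5.77754 × 10^-6 nmi.
2.28106 × 10^-5 − 5.77754 × 10^-6 ≈ 1.70 × 10^-5 nmi.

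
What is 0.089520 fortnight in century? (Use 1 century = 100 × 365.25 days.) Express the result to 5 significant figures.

3.4313e-5 century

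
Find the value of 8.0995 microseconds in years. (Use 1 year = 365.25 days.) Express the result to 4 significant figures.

2.567 × 10^-13 years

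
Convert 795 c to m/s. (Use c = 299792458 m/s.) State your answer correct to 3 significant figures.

1 c = 2.99792 × 10^8 meters per second.
Then 795 × 2.99792 × 10^8 ≈ 2.38 × 10^11 m/s.

2.38 × 10^11 meters per second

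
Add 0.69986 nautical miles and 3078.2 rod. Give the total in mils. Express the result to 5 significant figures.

0.69986 nmi = 5.10292e+7 mil and 3078.2 rod = 6.09484e+8 mil.
5.10292e+7 + 6.09484e+8 ≈ 6.6051e+8 mil.

6.6051e+8 mil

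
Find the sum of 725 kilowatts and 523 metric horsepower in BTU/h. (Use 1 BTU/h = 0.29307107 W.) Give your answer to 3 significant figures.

3.79 × 10^6 BTU per hour

725 kW = 2.47380 × 10^6 BTU/h and 523 PS = 1.31253 × 10^6 BTU/h.
2.47380 × 10^6 + 1.31253 × 10^6 ≈ 3.79 × 10^6 BTU/h.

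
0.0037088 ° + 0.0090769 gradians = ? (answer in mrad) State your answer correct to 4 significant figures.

0.0037088 ° = 0.0647308 mrad and 0.0090769 grad = 0.142580 mrad.
0.0647308 + 0.142580 ≈ 0.2073 mrad.

0.2073 milliradians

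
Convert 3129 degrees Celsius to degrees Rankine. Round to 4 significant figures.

°R = (°C + 273.15) × 9/5.
Applying the formula gives 6124 °R.

6124 °R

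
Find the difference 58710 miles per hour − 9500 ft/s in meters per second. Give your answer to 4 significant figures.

58710 mph = 26245.7 m/s and 9500 ft/s = 2895.60 m/s.
26245.7 − 2895.60 ≈ 23350 m/s.

23350 m/s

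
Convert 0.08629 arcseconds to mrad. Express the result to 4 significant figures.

0.0004183 milliradians

1 arcsecond = 0.00484814 milliradians.
So 0.08629 × 0.00484814 ≈ 0.0004183 mrad.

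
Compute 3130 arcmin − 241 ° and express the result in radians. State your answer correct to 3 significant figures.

-3.30 radians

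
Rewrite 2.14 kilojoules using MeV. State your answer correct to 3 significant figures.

1.34e+16 MeV

1 kJ = 6.24151e+15 megaelectronvolts.
So 2.14 × 6.24151e+15 ≈ 1.34e+16 MeV.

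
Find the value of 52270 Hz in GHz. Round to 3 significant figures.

1 Hz = 1.00000e-9 GHz.
So 52270 × 1.00000e-9 ≈ 5.23e-5 GHz.

5.23e-5 GHz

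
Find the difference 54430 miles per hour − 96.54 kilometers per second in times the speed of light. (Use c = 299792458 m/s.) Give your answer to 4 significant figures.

54430 mph = 8.11641e-5 c and 96.54 km/s = 0.000322023 c.
8.11641e-5 − 0.000322023 ≈ -0.0002409 c.

-0.0002409 c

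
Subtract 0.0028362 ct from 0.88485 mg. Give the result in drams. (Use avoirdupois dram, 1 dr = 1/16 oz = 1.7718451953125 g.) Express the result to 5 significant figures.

0.00017925 drams

0.88485 mg = 0.000499395 dr and 0.0028362 ct = 0.000320141 dr.
0.000499395 − 0.000320141 ≈ 0.00017925 dr.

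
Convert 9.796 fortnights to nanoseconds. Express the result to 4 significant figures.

1.185 × 10^16 ns

1 fortnight = 1.20960 × 10^15 nanoseconds.
Thus 9.796 × 1.20960 × 10^15 ≈ 1.185 × 10^16 ns.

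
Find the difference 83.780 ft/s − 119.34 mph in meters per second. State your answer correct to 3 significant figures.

83.780 ft/s = 25.5361 m/s and 119.34 mph = 53.3498 m/s.
25.5361 − 53.3498 ≈ -27.8 m/s.

-27.8 meters per second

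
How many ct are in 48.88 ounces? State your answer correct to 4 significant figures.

1 oz = 141.748 carats.
Thus 48.88 × 141.748 ≈ 6929 ct.

6929 ct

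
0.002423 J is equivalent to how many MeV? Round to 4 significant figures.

1.512 × 10^10 MeV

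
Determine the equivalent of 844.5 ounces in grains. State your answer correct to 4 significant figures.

1 oz = 437.500 grains.
Then 844.5 × 437.500 ≈ 369500 gr.

369500 gr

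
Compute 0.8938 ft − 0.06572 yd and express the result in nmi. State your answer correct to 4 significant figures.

0.8938 ft = 0.000147101 nmi and 0.06572 yd = 3.24484 × 10^-5 nmi.
0.000147101 − 3.24484 × 10^-5 ≈ 0.0001147 nmi.

0.0001147 nmi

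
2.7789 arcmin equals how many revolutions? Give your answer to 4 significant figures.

1 arcminute = 4.62963e-5 revolutions.
Then 2.7789 × 4.62963e-5 ≈ 0.0001287 rev.

0.0001287 revolutions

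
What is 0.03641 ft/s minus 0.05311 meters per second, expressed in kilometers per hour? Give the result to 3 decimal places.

0.03641 ft/s = 0.0399520 km/h and 0.05311 m/s = 0.191196 km/h.
0.0399520 − 0.191196 ≈ -0.151 km/h.

-0.151 km/h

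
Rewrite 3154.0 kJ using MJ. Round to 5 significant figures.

3.1540 MJ

1 kJ = 0.00100000 MJ.
Then 3154.0 × 0.00100000 ≈ 3.1540 MJ.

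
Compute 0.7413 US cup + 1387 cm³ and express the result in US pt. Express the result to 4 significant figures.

3.302 US pt

0.7413 US cup = 0.370650 US pt and 1387 cm³ = 2.93125 US pt.
0.370650 + 2.93125 ≈ 3.302 US pt.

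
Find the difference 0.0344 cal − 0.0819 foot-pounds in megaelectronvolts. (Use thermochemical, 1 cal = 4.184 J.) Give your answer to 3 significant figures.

0.0344 cal = 8.98338e+11 MeV and 0.0819 ft·lbf = 6.93066e+11 MeV.
8.98338e+11 − 6.93066e+11 ≈ 2.05e+11 MeV.

2.05e+11 megaelectronvolts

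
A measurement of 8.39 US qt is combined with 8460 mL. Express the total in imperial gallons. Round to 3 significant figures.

8.39 US qt = 1.74653 imp gal and 8460 mL = 1.86094 imp gal.
1.74653 + 1.86094 ≈ 3.61 imp gal.

3.61 imp gal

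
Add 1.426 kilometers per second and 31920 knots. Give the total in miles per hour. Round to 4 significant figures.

39920 mph

1.426 km/s = 3189.87 mph and 31920 kn = 36732.9 mph.
3189.87 + 36732.9 ≈ 39920 mph.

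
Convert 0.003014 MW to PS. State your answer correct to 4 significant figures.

4.098 PS

1 MW = 1359.62 metric horsepower.
Thus 0.003014 × 1359.62 ≈ 4.098 PS.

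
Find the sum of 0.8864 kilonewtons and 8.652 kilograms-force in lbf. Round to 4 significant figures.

218.3 pounds-force

0.8864 kN = 199.271 lbf and 8.652 kgf = 19.0744 lbf.
199.271 + 19.0744 ≈ 218.3 lbf.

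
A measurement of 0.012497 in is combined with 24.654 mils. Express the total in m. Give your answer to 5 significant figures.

0.00094364 m

0.012497 in = 0.000317424 m and 24.654 mil = 0.000626212 m.
0.000317424 + 0.000626212 ≈ 0.00094364 m.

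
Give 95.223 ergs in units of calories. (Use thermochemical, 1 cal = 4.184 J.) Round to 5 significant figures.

2.2759 × 10^-6 calories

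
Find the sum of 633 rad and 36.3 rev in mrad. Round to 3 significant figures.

861000 mrad

633 rad = 633000 mrad and 36.3 rev = 228080 mrad.
633000 + 228080 ≈ 861000 mrad.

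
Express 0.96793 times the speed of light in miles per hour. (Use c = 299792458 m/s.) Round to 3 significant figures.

6.49e+8 miles per hour

1 speed of light = 6.70617e+8 mph.
Thus 0.96793 × 6.70617e+8 ≈ 6.49e+8 mph.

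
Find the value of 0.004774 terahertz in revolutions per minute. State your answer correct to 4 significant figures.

1 THz = 6.00000e+13 revolutions per minute.
Thus 0.004774 × 6.00000e+13 ≈ 2.864e+11 rpm.

2.864e+11 rpm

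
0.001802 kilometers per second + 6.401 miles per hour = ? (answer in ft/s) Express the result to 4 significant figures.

0.001802 km/s = 5.91207 ft/s and 6.401 mph = 9.38813 ft/s.
5.91207 + 9.38813 ≈ 15.30 ft/s.

15.30 ft/s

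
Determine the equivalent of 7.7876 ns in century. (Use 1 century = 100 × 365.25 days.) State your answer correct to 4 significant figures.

2.468e-18 centuries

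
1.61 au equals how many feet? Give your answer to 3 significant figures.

7.90e+11 ft

1 au = 4.90807e+11 ft.
1.61 × 4.90807e+11 ≈ 7.90e+11 ft.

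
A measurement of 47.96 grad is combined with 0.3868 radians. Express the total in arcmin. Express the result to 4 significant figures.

3920 arcminutes

47.96 grad = 2589.84 arcmin and 0.3868 rad = 1329.72 arcmin.
2589.84 + 1329.72 ≈ 3920 arcmin.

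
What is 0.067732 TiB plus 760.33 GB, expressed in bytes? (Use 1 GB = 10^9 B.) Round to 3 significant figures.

0.067732 TiB = 7.44721e+10 B and 760.33 GB = 7.60330e+11 B.
7.44721e+10 + 7.60330e+11 ≈ 8.35e+11 B.

8.35e+11 bytes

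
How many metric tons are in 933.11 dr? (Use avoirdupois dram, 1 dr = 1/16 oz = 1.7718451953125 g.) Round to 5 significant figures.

0.0016533 t

1 dr = 1.77185 × 10^-6 t.
933.11 × 1.77185 × 10^-6 ≈ 0.0016533 t.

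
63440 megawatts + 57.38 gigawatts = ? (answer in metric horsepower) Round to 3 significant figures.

1.64 × 10^8 PS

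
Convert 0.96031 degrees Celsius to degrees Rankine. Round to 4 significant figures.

493.4 °R

°R = (°C + 273.15) × 9/5.
Applying the formula gives 493.4 °R.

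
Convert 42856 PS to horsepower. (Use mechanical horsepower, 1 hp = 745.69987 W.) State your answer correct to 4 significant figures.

42270 horsepower

1 PS = 0.986320 horsepower.
42856 × 0.986320 ≈ 42270 hp.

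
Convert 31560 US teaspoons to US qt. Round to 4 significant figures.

164.4 US qt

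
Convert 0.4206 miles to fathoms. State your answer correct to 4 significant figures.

370.1 fathoms

1 mi = 880.000 fathoms.
Thus 0.4206 × 880.000 ≈ 370.1 fathom.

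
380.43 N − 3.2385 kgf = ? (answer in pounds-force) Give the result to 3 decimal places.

380.43 N = 85.5241 lbf and 3.2385 kgf = 7.13967 lbf.
85.5241 − 7.13967 ≈ 78.384 lbf.

78.384 pounds-force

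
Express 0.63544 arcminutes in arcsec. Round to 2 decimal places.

38.13 arcseconds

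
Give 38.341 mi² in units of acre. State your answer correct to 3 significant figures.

24500 acres

1 square mile = 640.000 acre.
38.341 × 640.000 ≈ 24500 acre.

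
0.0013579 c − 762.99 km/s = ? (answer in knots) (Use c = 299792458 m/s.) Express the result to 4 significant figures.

0.0013579 c = 791316 kn and 762.99 km/s = 1.48313 × 10^6 kn.
791316 − 1.48313 × 10^6 ≈ -691800 kn.

-691800 kn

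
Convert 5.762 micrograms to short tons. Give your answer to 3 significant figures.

6.35e-12 short tons

1 microgram = 1.10231e-12 short ton.
Thus 5.762 × 1.10231e-12 ≈ 6.35e-12 short ton.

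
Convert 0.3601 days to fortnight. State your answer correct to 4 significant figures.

0.02572 fortnights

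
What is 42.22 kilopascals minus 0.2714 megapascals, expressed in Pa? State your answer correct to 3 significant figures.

-229000 Pa

42.22 kPa = 42220.0 Pa and 0.2714 MPa = 271400 Pa.
42220.0 − 271400 ≈ -229000 Pa.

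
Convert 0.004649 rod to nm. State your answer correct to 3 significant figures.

2.34 × 10^7 nanometers

1 rod = 5.02920 × 10^9 nanometers.
Thus 0.004649 × 5.02920 × 10^9 ≈ 2.34 × 10^7 nm.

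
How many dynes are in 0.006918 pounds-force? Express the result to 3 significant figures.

3080 dynes

1 lbf = 444822 dyn.
So 0.006918 × 444822 ≈ 3080 dyn.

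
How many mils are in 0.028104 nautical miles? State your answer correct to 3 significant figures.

1 nautical mile = 7.29134e+7 mils.
So 0.028104 × 7.29134e+7 ≈ 2.05e+6 mil.

2.05e+6 mils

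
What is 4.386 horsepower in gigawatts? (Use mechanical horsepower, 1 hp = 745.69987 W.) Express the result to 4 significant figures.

3.271e-6 gigawatts

1 horsepower = 7.45700e-7 gigawatts.
Then 4.386 × 7.45700e-7 ≈ 3.271e-6 GW.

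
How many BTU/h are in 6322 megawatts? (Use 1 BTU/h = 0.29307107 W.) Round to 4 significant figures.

2.157 × 10^10 BTU/h

1 megawatt = 3.41214 × 10^6 BTU per hour.
Then 6322 × 3.41214 × 10^6 ≈ 2.157 × 10^10 BTU/h.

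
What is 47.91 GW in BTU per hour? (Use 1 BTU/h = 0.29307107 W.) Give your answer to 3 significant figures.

1.63 × 10^11 BTU per hour

1 GW = 3.41214 × 10^9 BTU per hour.
So 47.91 × 3.41214 × 10^9 ≈ 1.63 × 10^11 BTU/h.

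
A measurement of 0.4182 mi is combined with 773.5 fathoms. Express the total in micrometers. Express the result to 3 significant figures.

0.4182 mi = 6.73028e+8 μm and 773.5 fathom = 1.41458e+9 μm.
6.73028e+8 + 1.41458e+9 ≈ 2.09e+9 μm.

2.09e+9 micrometers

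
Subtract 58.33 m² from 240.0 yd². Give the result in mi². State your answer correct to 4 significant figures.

240.0 yd² = 7.74793e-5 mi² and 58.33 m² = 2.25213e-5 mi².
7.74793e-5 − 2.25213e-5 ≈ 5.496e-5 mi².

5.496e-5 mi²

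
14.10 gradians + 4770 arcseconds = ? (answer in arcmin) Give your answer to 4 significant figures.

14.10 grad = 761.400 arcmin and 4770 arcsec = 79.5000 arcmin.
761.400 + 79.5000 ≈ 840.9 arcmin.

840.9 arcminutes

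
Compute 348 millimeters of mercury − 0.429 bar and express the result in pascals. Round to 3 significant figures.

3500 Pa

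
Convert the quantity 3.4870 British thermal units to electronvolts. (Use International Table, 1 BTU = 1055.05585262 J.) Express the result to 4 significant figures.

1 BTU = 6.58514e+21 eV.
Then 3.4870 × 6.58514e+21 ≈ 2.296e+22 eV.

2.296e+22 eV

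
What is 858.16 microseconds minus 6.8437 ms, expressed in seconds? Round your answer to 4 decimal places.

-0.0060 s

858.16 μs = 0.000858160 s and 6.8437 ms = 0.00684370 s.
0.000858160 − 0.00684370 ≈ -0.0060 s.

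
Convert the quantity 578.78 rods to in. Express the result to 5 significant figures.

1 rod = 198.000 in.
Thus 578.78 × 198.000 ≈ 114600 in.

114600 in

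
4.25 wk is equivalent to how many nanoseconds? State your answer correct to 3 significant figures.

2.57e+15 ns

1 wk = 6.04800e+14 ns.
Thus 4.25 × 6.04800e+14 ≈ 2.57e+15 ns.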